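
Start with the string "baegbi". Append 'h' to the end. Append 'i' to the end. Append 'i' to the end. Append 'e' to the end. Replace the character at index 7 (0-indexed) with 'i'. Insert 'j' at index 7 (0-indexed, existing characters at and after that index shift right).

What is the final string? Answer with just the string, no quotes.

Answer: baegbihjiie

Derivation:
Applying each edit step by step:
Start: "baegbi"
Op 1 (append 'h'): "baegbi" -> "baegbih"
Op 2 (append 'i'): "baegbih" -> "baegbihi"
Op 3 (append 'i'): "baegbihi" -> "baegbihii"
Op 4 (append 'e'): "baegbihii" -> "baegbihiie"
Op 5 (replace idx 7: 'i' -> 'i'): "baegbihiie" -> "baegbihiie"
Op 6 (insert 'j' at idx 7): "baegbihiie" -> "baegbihjiie"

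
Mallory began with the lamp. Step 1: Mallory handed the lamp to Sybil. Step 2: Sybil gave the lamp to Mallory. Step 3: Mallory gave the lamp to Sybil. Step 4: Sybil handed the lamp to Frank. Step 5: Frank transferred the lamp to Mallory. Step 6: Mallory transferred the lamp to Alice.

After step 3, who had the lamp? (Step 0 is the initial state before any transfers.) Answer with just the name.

Tracking the lamp holder through step 3:
After step 0 (start): Mallory
After step 1: Sybil
After step 2: Mallory
After step 3: Sybil

At step 3, the holder is Sybil.

Answer: Sybil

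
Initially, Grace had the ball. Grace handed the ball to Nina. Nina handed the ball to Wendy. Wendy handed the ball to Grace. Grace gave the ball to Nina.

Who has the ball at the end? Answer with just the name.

Answer: Nina

Derivation:
Tracking the ball through each event:
Start: Grace has the ball.
After event 1: Nina has the ball.
After event 2: Wendy has the ball.
After event 3: Grace has the ball.
After event 4: Nina has the ball.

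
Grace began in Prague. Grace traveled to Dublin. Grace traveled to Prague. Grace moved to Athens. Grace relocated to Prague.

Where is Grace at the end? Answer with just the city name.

Tracking Grace's location:
Start: Grace is in Prague.
After move 1: Prague -> Dublin. Grace is in Dublin.
After move 2: Dublin -> Prague. Grace is in Prague.
After move 3: Prague -> Athens. Grace is in Athens.
After move 4: Athens -> Prague. Grace is in Prague.

Answer: Prague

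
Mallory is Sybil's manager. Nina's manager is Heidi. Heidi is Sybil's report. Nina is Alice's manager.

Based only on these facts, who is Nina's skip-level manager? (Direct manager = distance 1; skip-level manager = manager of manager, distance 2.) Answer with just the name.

Reconstructing the manager chain from the given facts:
  Mallory -> Sybil -> Heidi -> Nina -> Alice
(each arrow means 'manager of the next')
Positions in the chain (0 = top):
  position of Mallory: 0
  position of Sybil: 1
  position of Heidi: 2
  position of Nina: 3
  position of Alice: 4

Nina is at position 3; the skip-level manager is 2 steps up the chain, i.e. position 1: Sybil.

Answer: Sybil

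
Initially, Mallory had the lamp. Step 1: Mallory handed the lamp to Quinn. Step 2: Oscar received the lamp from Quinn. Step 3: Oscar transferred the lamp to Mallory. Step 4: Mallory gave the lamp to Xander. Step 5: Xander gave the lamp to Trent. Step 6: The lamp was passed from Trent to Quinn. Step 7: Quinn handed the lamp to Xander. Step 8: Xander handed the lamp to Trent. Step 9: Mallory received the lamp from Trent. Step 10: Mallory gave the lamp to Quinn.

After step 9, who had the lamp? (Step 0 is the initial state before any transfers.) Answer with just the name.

Answer: Mallory

Derivation:
Tracking the lamp holder through step 9:
After step 0 (start): Mallory
After step 1: Quinn
After step 2: Oscar
After step 3: Mallory
After step 4: Xander
After step 5: Trent
After step 6: Quinn
After step 7: Xander
After step 8: Trent
After step 9: Mallory

At step 9, the holder is Mallory.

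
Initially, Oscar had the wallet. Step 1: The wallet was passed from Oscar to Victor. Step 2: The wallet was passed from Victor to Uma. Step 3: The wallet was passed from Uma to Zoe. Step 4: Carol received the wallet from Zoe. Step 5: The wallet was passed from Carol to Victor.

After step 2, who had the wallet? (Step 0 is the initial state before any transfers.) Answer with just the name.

Tracking the wallet holder through step 2:
After step 0 (start): Oscar
After step 1: Victor
After step 2: Uma

At step 2, the holder is Uma.

Answer: Uma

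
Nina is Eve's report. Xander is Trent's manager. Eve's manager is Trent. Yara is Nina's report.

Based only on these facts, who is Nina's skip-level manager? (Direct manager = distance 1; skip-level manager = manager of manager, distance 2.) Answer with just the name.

Reconstructing the manager chain from the given facts:
  Xander -> Trent -> Eve -> Nina -> Yara
(each arrow means 'manager of the next')
Positions in the chain (0 = top):
  position of Xander: 0
  position of Trent: 1
  position of Eve: 2
  position of Nina: 3
  position of Yara: 4

Nina is at position 3; the skip-level manager is 2 steps up the chain, i.e. position 1: Trent.

Answer: Trent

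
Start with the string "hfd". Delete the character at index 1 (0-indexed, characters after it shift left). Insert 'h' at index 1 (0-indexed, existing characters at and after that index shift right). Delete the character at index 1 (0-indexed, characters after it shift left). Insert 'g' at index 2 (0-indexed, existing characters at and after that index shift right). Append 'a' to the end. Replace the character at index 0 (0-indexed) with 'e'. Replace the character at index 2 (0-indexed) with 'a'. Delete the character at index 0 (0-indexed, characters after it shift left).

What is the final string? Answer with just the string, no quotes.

Applying each edit step by step:
Start: "hfd"
Op 1 (delete idx 1 = 'f'): "hfd" -> "hd"
Op 2 (insert 'h' at idx 1): "hd" -> "hhd"
Op 3 (delete idx 1 = 'h'): "hhd" -> "hd"
Op 4 (insert 'g' at idx 2): "hd" -> "hdg"
Op 5 (append 'a'): "hdg" -> "hdga"
Op 6 (replace idx 0: 'h' -> 'e'): "hdga" -> "edga"
Op 7 (replace idx 2: 'g' -> 'a'): "edga" -> "edaa"
Op 8 (delete idx 0 = 'e'): "edaa" -> "daa"

Answer: daa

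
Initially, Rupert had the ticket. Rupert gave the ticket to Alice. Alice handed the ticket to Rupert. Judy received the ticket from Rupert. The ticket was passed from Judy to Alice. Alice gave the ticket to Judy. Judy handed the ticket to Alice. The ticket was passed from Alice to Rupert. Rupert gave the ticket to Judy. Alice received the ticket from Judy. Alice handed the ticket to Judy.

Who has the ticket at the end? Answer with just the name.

Answer: Judy

Derivation:
Tracking the ticket through each event:
Start: Rupert has the ticket.
After event 1: Alice has the ticket.
After event 2: Rupert has the ticket.
After event 3: Judy has the ticket.
After event 4: Alice has the ticket.
After event 5: Judy has the ticket.
After event 6: Alice has the ticket.
After event 7: Rupert has the ticket.
After event 8: Judy has the ticket.
After event 9: Alice has the ticket.
After event 10: Judy has the ticket.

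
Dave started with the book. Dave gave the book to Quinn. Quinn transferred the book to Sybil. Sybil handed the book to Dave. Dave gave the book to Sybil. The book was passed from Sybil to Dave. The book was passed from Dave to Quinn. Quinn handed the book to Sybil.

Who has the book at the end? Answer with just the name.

Answer: Sybil

Derivation:
Tracking the book through each event:
Start: Dave has the book.
After event 1: Quinn has the book.
After event 2: Sybil has the book.
After event 3: Dave has the book.
After event 4: Sybil has the book.
After event 5: Dave has the book.
After event 6: Quinn has the book.
After event 7: Sybil has the book.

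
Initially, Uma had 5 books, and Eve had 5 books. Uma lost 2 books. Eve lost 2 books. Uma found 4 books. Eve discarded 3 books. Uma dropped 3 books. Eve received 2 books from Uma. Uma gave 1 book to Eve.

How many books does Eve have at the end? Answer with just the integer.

Tracking counts step by step:
Start: Uma=5, Eve=5
Event 1 (Uma -2): Uma: 5 -> 3. State: Uma=3, Eve=5
Event 2 (Eve -2): Eve: 5 -> 3. State: Uma=3, Eve=3
Event 3 (Uma +4): Uma: 3 -> 7. State: Uma=7, Eve=3
Event 4 (Eve -3): Eve: 3 -> 0. State: Uma=7, Eve=0
Event 5 (Uma -3): Uma: 7 -> 4. State: Uma=4, Eve=0
Event 6 (Uma -> Eve, 2): Uma: 4 -> 2, Eve: 0 -> 2. State: Uma=2, Eve=2
Event 7 (Uma -> Eve, 1): Uma: 2 -> 1, Eve: 2 -> 3. State: Uma=1, Eve=3

Eve's final count: 3

Answer: 3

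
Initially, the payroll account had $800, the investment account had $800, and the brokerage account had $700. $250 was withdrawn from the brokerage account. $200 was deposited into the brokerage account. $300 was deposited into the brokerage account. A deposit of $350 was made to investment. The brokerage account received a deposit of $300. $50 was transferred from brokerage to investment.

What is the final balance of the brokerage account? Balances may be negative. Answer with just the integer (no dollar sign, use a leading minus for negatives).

Answer: 1200

Derivation:
Tracking account balances step by step:
Start: payroll=800, investment=800, brokerage=700
Event 1 (withdraw 250 from brokerage): brokerage: 700 - 250 = 450. Balances: payroll=800, investment=800, brokerage=450
Event 2 (deposit 200 to brokerage): brokerage: 450 + 200 = 650. Balances: payroll=800, investment=800, brokerage=650
Event 3 (deposit 300 to brokerage): brokerage: 650 + 300 = 950. Balances: payroll=800, investment=800, brokerage=950
Event 4 (deposit 350 to investment): investment: 800 + 350 = 1150. Balances: payroll=800, investment=1150, brokerage=950
Event 5 (deposit 300 to brokerage): brokerage: 950 + 300 = 1250. Balances: payroll=800, investment=1150, brokerage=1250
Event 6 (transfer 50 brokerage -> investment): brokerage: 1250 - 50 = 1200, investment: 1150 + 50 = 1200. Balances: payroll=800, investment=1200, brokerage=1200

Final balance of brokerage: 1200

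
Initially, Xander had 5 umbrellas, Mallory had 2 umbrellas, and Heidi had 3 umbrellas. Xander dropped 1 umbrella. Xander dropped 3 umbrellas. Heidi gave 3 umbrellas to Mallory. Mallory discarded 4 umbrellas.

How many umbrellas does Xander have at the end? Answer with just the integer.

Answer: 1

Derivation:
Tracking counts step by step:
Start: Xander=5, Mallory=2, Heidi=3
Event 1 (Xander -1): Xander: 5 -> 4. State: Xander=4, Mallory=2, Heidi=3
Event 2 (Xander -3): Xander: 4 -> 1. State: Xander=1, Mallory=2, Heidi=3
Event 3 (Heidi -> Mallory, 3): Heidi: 3 -> 0, Mallory: 2 -> 5. State: Xander=1, Mallory=5, Heidi=0
Event 4 (Mallory -4): Mallory: 5 -> 1. State: Xander=1, Mallory=1, Heidi=0

Xander's final count: 1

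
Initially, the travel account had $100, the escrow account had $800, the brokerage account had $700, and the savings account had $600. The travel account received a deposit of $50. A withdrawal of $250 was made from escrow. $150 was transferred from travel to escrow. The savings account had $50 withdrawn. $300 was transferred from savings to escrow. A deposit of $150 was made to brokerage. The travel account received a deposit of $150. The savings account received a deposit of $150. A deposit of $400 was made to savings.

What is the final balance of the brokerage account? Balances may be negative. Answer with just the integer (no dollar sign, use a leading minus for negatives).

Answer: 850

Derivation:
Tracking account balances step by step:
Start: travel=100, escrow=800, brokerage=700, savings=600
Event 1 (deposit 50 to travel): travel: 100 + 50 = 150. Balances: travel=150, escrow=800, brokerage=700, savings=600
Event 2 (withdraw 250 from escrow): escrow: 800 - 250 = 550. Balances: travel=150, escrow=550, brokerage=700, savings=600
Event 3 (transfer 150 travel -> escrow): travel: 150 - 150 = 0, escrow: 550 + 150 = 700. Balances: travel=0, escrow=700, brokerage=700, savings=600
Event 4 (withdraw 50 from savings): savings: 600 - 50 = 550. Balances: travel=0, escrow=700, brokerage=700, savings=550
Event 5 (transfer 300 savings -> escrow): savings: 550 - 300 = 250, escrow: 700 + 300 = 1000. Balances: travel=0, escrow=1000, brokerage=700, savings=250
Event 6 (deposit 150 to brokerage): brokerage: 700 + 150 = 850. Balances: travel=0, escrow=1000, brokerage=850, savings=250
Event 7 (deposit 150 to travel): travel: 0 + 150 = 150. Balances: travel=150, escrow=1000, brokerage=850, savings=250
Event 8 (deposit 150 to savings): savings: 250 + 150 = 400. Balances: travel=150, escrow=1000, brokerage=850, savings=400
Event 9 (deposit 400 to savings): savings: 400 + 400 = 800. Balances: travel=150, escrow=1000, brokerage=850, savings=800

Final balance of brokerage: 850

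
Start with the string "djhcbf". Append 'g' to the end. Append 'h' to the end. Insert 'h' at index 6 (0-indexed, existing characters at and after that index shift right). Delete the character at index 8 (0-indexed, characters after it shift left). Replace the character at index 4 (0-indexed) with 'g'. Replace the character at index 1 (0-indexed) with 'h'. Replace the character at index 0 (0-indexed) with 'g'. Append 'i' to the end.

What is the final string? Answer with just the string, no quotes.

Answer: ghhcgfhgi

Derivation:
Applying each edit step by step:
Start: "djhcbf"
Op 1 (append 'g'): "djhcbf" -> "djhcbfg"
Op 2 (append 'h'): "djhcbfg" -> "djhcbfgh"
Op 3 (insert 'h' at idx 6): "djhcbfgh" -> "djhcbfhgh"
Op 4 (delete idx 8 = 'h'): "djhcbfhgh" -> "djhcbfhg"
Op 5 (replace idx 4: 'b' -> 'g'): "djhcbfhg" -> "djhcgfhg"
Op 6 (replace idx 1: 'j' -> 'h'): "djhcgfhg" -> "dhhcgfhg"
Op 7 (replace idx 0: 'd' -> 'g'): "dhhcgfhg" -> "ghhcgfhg"
Op 8 (append 'i'): "ghhcgfhg" -> "ghhcgfhgi"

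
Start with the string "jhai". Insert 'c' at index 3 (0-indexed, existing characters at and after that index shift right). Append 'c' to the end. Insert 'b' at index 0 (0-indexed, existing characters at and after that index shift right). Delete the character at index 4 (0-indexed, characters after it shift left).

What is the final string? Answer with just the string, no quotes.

Applying each edit step by step:
Start: "jhai"
Op 1 (insert 'c' at idx 3): "jhai" -> "jhaci"
Op 2 (append 'c'): "jhaci" -> "jhacic"
Op 3 (insert 'b' at idx 0): "jhacic" -> "bjhacic"
Op 4 (delete idx 4 = 'c'): "bjhacic" -> "bjhaic"

Answer: bjhaic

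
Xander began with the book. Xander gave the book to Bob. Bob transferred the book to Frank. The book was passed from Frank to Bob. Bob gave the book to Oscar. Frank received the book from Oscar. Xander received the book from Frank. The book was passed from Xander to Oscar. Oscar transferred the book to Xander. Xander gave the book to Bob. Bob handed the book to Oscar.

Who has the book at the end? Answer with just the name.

Answer: Oscar

Derivation:
Tracking the book through each event:
Start: Xander has the book.
After event 1: Bob has the book.
After event 2: Frank has the book.
After event 3: Bob has the book.
After event 4: Oscar has the book.
After event 5: Frank has the book.
After event 6: Xander has the book.
After event 7: Oscar has the book.
After event 8: Xander has the book.
After event 9: Bob has the book.
After event 10: Oscar has the book.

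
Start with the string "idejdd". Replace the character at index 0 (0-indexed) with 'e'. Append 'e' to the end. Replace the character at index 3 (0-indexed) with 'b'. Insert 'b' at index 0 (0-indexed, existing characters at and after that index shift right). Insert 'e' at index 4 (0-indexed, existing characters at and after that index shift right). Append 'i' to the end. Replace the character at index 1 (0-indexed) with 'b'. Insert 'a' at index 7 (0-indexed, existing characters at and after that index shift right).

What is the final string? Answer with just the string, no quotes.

Answer: bbdeebdadei

Derivation:
Applying each edit step by step:
Start: "idejdd"
Op 1 (replace idx 0: 'i' -> 'e'): "idejdd" -> "edejdd"
Op 2 (append 'e'): "edejdd" -> "edejdde"
Op 3 (replace idx 3: 'j' -> 'b'): "edejdde" -> "edebdde"
Op 4 (insert 'b' at idx 0): "edebdde" -> "bedebdde"
Op 5 (insert 'e' at idx 4): "bedebdde" -> "bedeebdde"
Op 6 (append 'i'): "bedeebdde" -> "bedeebddei"
Op 7 (replace idx 1: 'e' -> 'b'): "bedeebddei" -> "bbdeebddei"
Op 8 (insert 'a' at idx 7): "bbdeebddei" -> "bbdeebdadei"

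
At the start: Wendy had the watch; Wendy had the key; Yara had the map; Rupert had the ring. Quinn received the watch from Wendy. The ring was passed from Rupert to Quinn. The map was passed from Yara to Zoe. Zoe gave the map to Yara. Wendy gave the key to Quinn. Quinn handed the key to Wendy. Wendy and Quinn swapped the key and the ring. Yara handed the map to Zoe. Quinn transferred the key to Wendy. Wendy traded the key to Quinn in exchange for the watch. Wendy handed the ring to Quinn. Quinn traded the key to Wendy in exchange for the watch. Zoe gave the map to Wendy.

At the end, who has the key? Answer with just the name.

Tracking all object holders:
Start: watch:Wendy, key:Wendy, map:Yara, ring:Rupert
Event 1 (give watch: Wendy -> Quinn). State: watch:Quinn, key:Wendy, map:Yara, ring:Rupert
Event 2 (give ring: Rupert -> Quinn). State: watch:Quinn, key:Wendy, map:Yara, ring:Quinn
Event 3 (give map: Yara -> Zoe). State: watch:Quinn, key:Wendy, map:Zoe, ring:Quinn
Event 4 (give map: Zoe -> Yara). State: watch:Quinn, key:Wendy, map:Yara, ring:Quinn
Event 5 (give key: Wendy -> Quinn). State: watch:Quinn, key:Quinn, map:Yara, ring:Quinn
Event 6 (give key: Quinn -> Wendy). State: watch:Quinn, key:Wendy, map:Yara, ring:Quinn
Event 7 (swap key<->ring: now key:Quinn, ring:Wendy). State: watch:Quinn, key:Quinn, map:Yara, ring:Wendy
Event 8 (give map: Yara -> Zoe). State: watch:Quinn, key:Quinn, map:Zoe, ring:Wendy
Event 9 (give key: Quinn -> Wendy). State: watch:Quinn, key:Wendy, map:Zoe, ring:Wendy
Event 10 (swap key<->watch: now key:Quinn, watch:Wendy). State: watch:Wendy, key:Quinn, map:Zoe, ring:Wendy
Event 11 (give ring: Wendy -> Quinn). State: watch:Wendy, key:Quinn, map:Zoe, ring:Quinn
Event 12 (swap key<->watch: now key:Wendy, watch:Quinn). State: watch:Quinn, key:Wendy, map:Zoe, ring:Quinn
Event 13 (give map: Zoe -> Wendy). State: watch:Quinn, key:Wendy, map:Wendy, ring:Quinn

Final state: watch:Quinn, key:Wendy, map:Wendy, ring:Quinn
The key is held by Wendy.

Answer: Wendy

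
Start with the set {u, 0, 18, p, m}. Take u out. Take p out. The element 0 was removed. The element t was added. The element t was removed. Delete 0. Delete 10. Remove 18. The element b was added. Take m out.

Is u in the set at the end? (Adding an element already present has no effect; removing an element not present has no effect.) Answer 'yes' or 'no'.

Answer: no

Derivation:
Tracking the set through each operation:
Start: {0, 18, m, p, u}
Event 1 (remove u): removed. Set: {0, 18, m, p}
Event 2 (remove p): removed. Set: {0, 18, m}
Event 3 (remove 0): removed. Set: {18, m}
Event 4 (add t): added. Set: {18, m, t}
Event 5 (remove t): removed. Set: {18, m}
Event 6 (remove 0): not present, no change. Set: {18, m}
Event 7 (remove 10): not present, no change. Set: {18, m}
Event 8 (remove 18): removed. Set: {m}
Event 9 (add b): added. Set: {b, m}
Event 10 (remove m): removed. Set: {b}

Final set: {b} (size 1)
u is NOT in the final set.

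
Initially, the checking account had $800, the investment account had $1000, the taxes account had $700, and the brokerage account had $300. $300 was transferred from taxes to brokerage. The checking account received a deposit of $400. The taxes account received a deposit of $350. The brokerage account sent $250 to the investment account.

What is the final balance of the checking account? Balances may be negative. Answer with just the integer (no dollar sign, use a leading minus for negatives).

Tracking account balances step by step:
Start: checking=800, investment=1000, taxes=700, brokerage=300
Event 1 (transfer 300 taxes -> brokerage): taxes: 700 - 300 = 400, brokerage: 300 + 300 = 600. Balances: checking=800, investment=1000, taxes=400, brokerage=600
Event 2 (deposit 400 to checking): checking: 800 + 400 = 1200. Balances: checking=1200, investment=1000, taxes=400, brokerage=600
Event 3 (deposit 350 to taxes): taxes: 400 + 350 = 750. Balances: checking=1200, investment=1000, taxes=750, brokerage=600
Event 4 (transfer 250 brokerage -> investment): brokerage: 600 - 250 = 350, investment: 1000 + 250 = 1250. Balances: checking=1200, investment=1250, taxes=750, brokerage=350

Final balance of checking: 1200

Answer: 1200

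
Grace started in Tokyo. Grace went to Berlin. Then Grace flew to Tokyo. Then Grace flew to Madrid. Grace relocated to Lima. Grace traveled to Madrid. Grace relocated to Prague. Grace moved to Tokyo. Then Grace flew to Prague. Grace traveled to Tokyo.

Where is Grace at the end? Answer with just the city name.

Tracking Grace's location:
Start: Grace is in Tokyo.
After move 1: Tokyo -> Berlin. Grace is in Berlin.
After move 2: Berlin -> Tokyo. Grace is in Tokyo.
After move 3: Tokyo -> Madrid. Grace is in Madrid.
After move 4: Madrid -> Lima. Grace is in Lima.
After move 5: Lima -> Madrid. Grace is in Madrid.
After move 6: Madrid -> Prague. Grace is in Prague.
After move 7: Prague -> Tokyo. Grace is in Tokyo.
After move 8: Tokyo -> Prague. Grace is in Prague.
After move 9: Prague -> Tokyo. Grace is in Tokyo.

Answer: Tokyo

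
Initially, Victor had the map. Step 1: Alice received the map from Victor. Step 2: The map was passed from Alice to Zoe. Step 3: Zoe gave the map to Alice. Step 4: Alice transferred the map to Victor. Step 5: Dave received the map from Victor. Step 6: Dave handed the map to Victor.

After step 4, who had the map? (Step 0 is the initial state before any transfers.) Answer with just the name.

Answer: Victor

Derivation:
Tracking the map holder through step 4:
After step 0 (start): Victor
After step 1: Alice
After step 2: Zoe
After step 3: Alice
After step 4: Victor

At step 4, the holder is Victor.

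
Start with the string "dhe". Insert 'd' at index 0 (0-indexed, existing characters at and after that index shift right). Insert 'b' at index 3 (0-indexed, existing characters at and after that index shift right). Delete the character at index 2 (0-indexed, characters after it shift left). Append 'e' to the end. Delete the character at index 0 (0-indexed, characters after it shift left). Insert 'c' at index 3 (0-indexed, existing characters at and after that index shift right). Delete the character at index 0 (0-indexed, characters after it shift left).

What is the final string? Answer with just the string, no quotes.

Answer: bece

Derivation:
Applying each edit step by step:
Start: "dhe"
Op 1 (insert 'd' at idx 0): "dhe" -> "ddhe"
Op 2 (insert 'b' at idx 3): "ddhe" -> "ddhbe"
Op 3 (delete idx 2 = 'h'): "ddhbe" -> "ddbe"
Op 4 (append 'e'): "ddbe" -> "ddbee"
Op 5 (delete idx 0 = 'd'): "ddbee" -> "dbee"
Op 6 (insert 'c' at idx 3): "dbee" -> "dbece"
Op 7 (delete idx 0 = 'd'): "dbece" -> "bece"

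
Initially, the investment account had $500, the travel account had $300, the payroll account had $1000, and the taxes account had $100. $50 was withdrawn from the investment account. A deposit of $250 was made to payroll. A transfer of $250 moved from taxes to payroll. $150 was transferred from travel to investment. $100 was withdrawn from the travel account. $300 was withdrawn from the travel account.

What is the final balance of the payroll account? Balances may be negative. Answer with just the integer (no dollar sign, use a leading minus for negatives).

Answer: 1500

Derivation:
Tracking account balances step by step:
Start: investment=500, travel=300, payroll=1000, taxes=100
Event 1 (withdraw 50 from investment): investment: 500 - 50 = 450. Balances: investment=450, travel=300, payroll=1000, taxes=100
Event 2 (deposit 250 to payroll): payroll: 1000 + 250 = 1250. Balances: investment=450, travel=300, payroll=1250, taxes=100
Event 3 (transfer 250 taxes -> payroll): taxes: 100 - 250 = -150, payroll: 1250 + 250 = 1500. Balances: investment=450, travel=300, payroll=1500, taxes=-150
Event 4 (transfer 150 travel -> investment): travel: 300 - 150 = 150, investment: 450 + 150 = 600. Balances: investment=600, travel=150, payroll=1500, taxes=-150
Event 5 (withdraw 100 from travel): travel: 150 - 100 = 50. Balances: investment=600, travel=50, payroll=1500, taxes=-150
Event 6 (withdraw 300 from travel): travel: 50 - 300 = -250. Balances: investment=600, travel=-250, payroll=1500, taxes=-150

Final balance of payroll: 1500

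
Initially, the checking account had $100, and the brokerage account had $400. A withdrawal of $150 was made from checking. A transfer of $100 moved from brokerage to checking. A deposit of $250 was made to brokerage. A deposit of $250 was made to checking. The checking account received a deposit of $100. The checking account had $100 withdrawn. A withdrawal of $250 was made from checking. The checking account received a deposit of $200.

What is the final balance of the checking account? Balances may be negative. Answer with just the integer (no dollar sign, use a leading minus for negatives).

Tracking account balances step by step:
Start: checking=100, brokerage=400
Event 1 (withdraw 150 from checking): checking: 100 - 150 = -50. Balances: checking=-50, brokerage=400
Event 2 (transfer 100 brokerage -> checking): brokerage: 400 - 100 = 300, checking: -50 + 100 = 50. Balances: checking=50, brokerage=300
Event 3 (deposit 250 to brokerage): brokerage: 300 + 250 = 550. Balances: checking=50, brokerage=550
Event 4 (deposit 250 to checking): checking: 50 + 250 = 300. Balances: checking=300, brokerage=550
Event 5 (deposit 100 to checking): checking: 300 + 100 = 400. Balances: checking=400, brokerage=550
Event 6 (withdraw 100 from checking): checking: 400 - 100 = 300. Balances: checking=300, brokerage=550
Event 7 (withdraw 250 from checking): checking: 300 - 250 = 50. Balances: checking=50, brokerage=550
Event 8 (deposit 200 to checking): checking: 50 + 200 = 250. Balances: checking=250, brokerage=550

Final balance of checking: 250

Answer: 250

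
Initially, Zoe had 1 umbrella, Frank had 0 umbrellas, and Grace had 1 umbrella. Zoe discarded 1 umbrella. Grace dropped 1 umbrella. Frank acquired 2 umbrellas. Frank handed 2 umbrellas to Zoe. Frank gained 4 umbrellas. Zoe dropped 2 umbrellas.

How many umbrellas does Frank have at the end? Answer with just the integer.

Answer: 4

Derivation:
Tracking counts step by step:
Start: Zoe=1, Frank=0, Grace=1
Event 1 (Zoe -1): Zoe: 1 -> 0. State: Zoe=0, Frank=0, Grace=1
Event 2 (Grace -1): Grace: 1 -> 0. State: Zoe=0, Frank=0, Grace=0
Event 3 (Frank +2): Frank: 0 -> 2. State: Zoe=0, Frank=2, Grace=0
Event 4 (Frank -> Zoe, 2): Frank: 2 -> 0, Zoe: 0 -> 2. State: Zoe=2, Frank=0, Grace=0
Event 5 (Frank +4): Frank: 0 -> 4. State: Zoe=2, Frank=4, Grace=0
Event 6 (Zoe -2): Zoe: 2 -> 0. State: Zoe=0, Frank=4, Grace=0

Frank's final count: 4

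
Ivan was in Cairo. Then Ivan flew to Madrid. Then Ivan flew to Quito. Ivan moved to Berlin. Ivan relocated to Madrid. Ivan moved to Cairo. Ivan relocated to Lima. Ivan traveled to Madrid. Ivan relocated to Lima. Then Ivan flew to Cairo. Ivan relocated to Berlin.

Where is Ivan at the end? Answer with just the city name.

Answer: Berlin

Derivation:
Tracking Ivan's location:
Start: Ivan is in Cairo.
After move 1: Cairo -> Madrid. Ivan is in Madrid.
After move 2: Madrid -> Quito. Ivan is in Quito.
After move 3: Quito -> Berlin. Ivan is in Berlin.
After move 4: Berlin -> Madrid. Ivan is in Madrid.
After move 5: Madrid -> Cairo. Ivan is in Cairo.
After move 6: Cairo -> Lima. Ivan is in Lima.
After move 7: Lima -> Madrid. Ivan is in Madrid.
After move 8: Madrid -> Lima. Ivan is in Lima.
After move 9: Lima -> Cairo. Ivan is in Cairo.
After move 10: Cairo -> Berlin. Ivan is in Berlin.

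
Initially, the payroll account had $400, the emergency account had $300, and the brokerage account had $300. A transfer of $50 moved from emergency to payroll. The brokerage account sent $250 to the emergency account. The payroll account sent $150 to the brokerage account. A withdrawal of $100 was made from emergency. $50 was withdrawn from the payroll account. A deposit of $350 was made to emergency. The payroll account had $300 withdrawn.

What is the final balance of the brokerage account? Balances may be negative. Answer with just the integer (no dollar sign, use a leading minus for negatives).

Tracking account balances step by step:
Start: payroll=400, emergency=300, brokerage=300
Event 1 (transfer 50 emergency -> payroll): emergency: 300 - 50 = 250, payroll: 400 + 50 = 450. Balances: payroll=450, emergency=250, brokerage=300
Event 2 (transfer 250 brokerage -> emergency): brokerage: 300 - 250 = 50, emergency: 250 + 250 = 500. Balances: payroll=450, emergency=500, brokerage=50
Event 3 (transfer 150 payroll -> brokerage): payroll: 450 - 150 = 300, brokerage: 50 + 150 = 200. Balances: payroll=300, emergency=500, brokerage=200
Event 4 (withdraw 100 from emergency): emergency: 500 - 100 = 400. Balances: payroll=300, emergency=400, brokerage=200
Event 5 (withdraw 50 from payroll): payroll: 300 - 50 = 250. Balances: payroll=250, emergency=400, brokerage=200
Event 6 (deposit 350 to emergency): emergency: 400 + 350 = 750. Balances: payroll=250, emergency=750, brokerage=200
Event 7 (withdraw 300 from payroll): payroll: 250 - 300 = -50. Balances: payroll=-50, emergency=750, brokerage=200

Final balance of brokerage: 200

Answer: 200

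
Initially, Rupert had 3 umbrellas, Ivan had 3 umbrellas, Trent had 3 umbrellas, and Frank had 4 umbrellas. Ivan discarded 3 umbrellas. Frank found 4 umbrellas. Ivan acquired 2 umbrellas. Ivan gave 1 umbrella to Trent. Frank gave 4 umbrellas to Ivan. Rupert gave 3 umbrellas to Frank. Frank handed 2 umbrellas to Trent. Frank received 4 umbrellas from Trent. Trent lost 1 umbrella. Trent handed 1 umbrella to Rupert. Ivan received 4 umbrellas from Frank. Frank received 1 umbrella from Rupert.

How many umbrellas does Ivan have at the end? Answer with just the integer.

Tracking counts step by step:
Start: Rupert=3, Ivan=3, Trent=3, Frank=4
Event 1 (Ivan -3): Ivan: 3 -> 0. State: Rupert=3, Ivan=0, Trent=3, Frank=4
Event 2 (Frank +4): Frank: 4 -> 8. State: Rupert=3, Ivan=0, Trent=3, Frank=8
Event 3 (Ivan +2): Ivan: 0 -> 2. State: Rupert=3, Ivan=2, Trent=3, Frank=8
Event 4 (Ivan -> Trent, 1): Ivan: 2 -> 1, Trent: 3 -> 4. State: Rupert=3, Ivan=1, Trent=4, Frank=8
Event 5 (Frank -> Ivan, 4): Frank: 8 -> 4, Ivan: 1 -> 5. State: Rupert=3, Ivan=5, Trent=4, Frank=4
Event 6 (Rupert -> Frank, 3): Rupert: 3 -> 0, Frank: 4 -> 7. State: Rupert=0, Ivan=5, Trent=4, Frank=7
Event 7 (Frank -> Trent, 2): Frank: 7 -> 5, Trent: 4 -> 6. State: Rupert=0, Ivan=5, Trent=6, Frank=5
Event 8 (Trent -> Frank, 4): Trent: 6 -> 2, Frank: 5 -> 9. State: Rupert=0, Ivan=5, Trent=2, Frank=9
Event 9 (Trent -1): Trent: 2 -> 1. State: Rupert=0, Ivan=5, Trent=1, Frank=9
Event 10 (Trent -> Rupert, 1): Trent: 1 -> 0, Rupert: 0 -> 1. State: Rupert=1, Ivan=5, Trent=0, Frank=9
Event 11 (Frank -> Ivan, 4): Frank: 9 -> 5, Ivan: 5 -> 9. State: Rupert=1, Ivan=9, Trent=0, Frank=5
Event 12 (Rupert -> Frank, 1): Rupert: 1 -> 0, Frank: 5 -> 6. State: Rupert=0, Ivan=9, Trent=0, Frank=6

Ivan's final count: 9

Answer: 9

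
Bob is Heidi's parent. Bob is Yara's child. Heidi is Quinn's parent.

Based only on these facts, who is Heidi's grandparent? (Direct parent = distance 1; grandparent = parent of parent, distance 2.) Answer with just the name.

Answer: Yara

Derivation:
Reconstructing the parent chain from the given facts:
  Yara -> Bob -> Heidi -> Quinn
(each arrow means 'parent of the next')
Positions in the chain (0 = top):
  position of Yara: 0
  position of Bob: 1
  position of Heidi: 2
  position of Quinn: 3

Heidi is at position 2; the grandparent is 2 steps up the chain, i.e. position 0: Yara.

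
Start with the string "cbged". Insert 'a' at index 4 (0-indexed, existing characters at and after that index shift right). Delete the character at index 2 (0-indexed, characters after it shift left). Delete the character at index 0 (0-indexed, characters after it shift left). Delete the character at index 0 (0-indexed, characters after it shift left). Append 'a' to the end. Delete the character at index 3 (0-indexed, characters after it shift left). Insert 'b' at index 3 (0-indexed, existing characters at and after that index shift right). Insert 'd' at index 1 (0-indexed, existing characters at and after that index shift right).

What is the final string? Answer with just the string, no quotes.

Applying each edit step by step:
Start: "cbged"
Op 1 (insert 'a' at idx 4): "cbged" -> "cbgead"
Op 2 (delete idx 2 = 'g'): "cbgead" -> "cbead"
Op 3 (delete idx 0 = 'c'): "cbead" -> "bead"
Op 4 (delete idx 0 = 'b'): "bead" -> "ead"
Op 5 (append 'a'): "ead" -> "eada"
Op 6 (delete idx 3 = 'a'): "eada" -> "ead"
Op 7 (insert 'b' at idx 3): "ead" -> "eadb"
Op 8 (insert 'd' at idx 1): "eadb" -> "edadb"

Answer: edadb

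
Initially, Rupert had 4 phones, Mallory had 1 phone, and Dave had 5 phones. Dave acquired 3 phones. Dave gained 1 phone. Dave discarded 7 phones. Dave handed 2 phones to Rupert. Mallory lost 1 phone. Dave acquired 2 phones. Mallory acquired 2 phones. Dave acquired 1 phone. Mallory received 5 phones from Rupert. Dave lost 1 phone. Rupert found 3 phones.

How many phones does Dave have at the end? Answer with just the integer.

Answer: 2

Derivation:
Tracking counts step by step:
Start: Rupert=4, Mallory=1, Dave=5
Event 1 (Dave +3): Dave: 5 -> 8. State: Rupert=4, Mallory=1, Dave=8
Event 2 (Dave +1): Dave: 8 -> 9. State: Rupert=4, Mallory=1, Dave=9
Event 3 (Dave -7): Dave: 9 -> 2. State: Rupert=4, Mallory=1, Dave=2
Event 4 (Dave -> Rupert, 2): Dave: 2 -> 0, Rupert: 4 -> 6. State: Rupert=6, Mallory=1, Dave=0
Event 5 (Mallory -1): Mallory: 1 -> 0. State: Rupert=6, Mallory=0, Dave=0
Event 6 (Dave +2): Dave: 0 -> 2. State: Rupert=6, Mallory=0, Dave=2
Event 7 (Mallory +2): Mallory: 0 -> 2. State: Rupert=6, Mallory=2, Dave=2
Event 8 (Dave +1): Dave: 2 -> 3. State: Rupert=6, Mallory=2, Dave=3
Event 9 (Rupert -> Mallory, 5): Rupert: 6 -> 1, Mallory: 2 -> 7. State: Rupert=1, Mallory=7, Dave=3
Event 10 (Dave -1): Dave: 3 -> 2. State: Rupert=1, Mallory=7, Dave=2
Event 11 (Rupert +3): Rupert: 1 -> 4. State: Rupert=4, Mallory=7, Dave=2

Dave's final count: 2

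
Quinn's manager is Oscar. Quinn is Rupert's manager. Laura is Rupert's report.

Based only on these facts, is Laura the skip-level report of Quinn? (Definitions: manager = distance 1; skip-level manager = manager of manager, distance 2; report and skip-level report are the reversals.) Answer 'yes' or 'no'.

Reconstructing the manager chain from the given facts:
  Oscar -> Quinn -> Rupert -> Laura
(each arrow means 'manager of the next')
Positions in the chain (0 = top):
  position of Oscar: 0
  position of Quinn: 1
  position of Rupert: 2
  position of Laura: 3

Laura is at position 3, Quinn is at position 1; signed distance (j - i) = -2.
'skip-level report' requires j - i = -2. Actual distance is -2, so the relation HOLDS.

Answer: yes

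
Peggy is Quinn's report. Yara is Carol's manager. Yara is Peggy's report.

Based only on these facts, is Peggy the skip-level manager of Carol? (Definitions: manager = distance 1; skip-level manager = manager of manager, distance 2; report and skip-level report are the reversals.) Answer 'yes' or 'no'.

Answer: yes

Derivation:
Reconstructing the manager chain from the given facts:
  Quinn -> Peggy -> Yara -> Carol
(each arrow means 'manager of the next')
Positions in the chain (0 = top):
  position of Quinn: 0
  position of Peggy: 1
  position of Yara: 2
  position of Carol: 3

Peggy is at position 1, Carol is at position 3; signed distance (j - i) = 2.
'skip-level manager' requires j - i = 2. Actual distance is 2, so the relation HOLDS.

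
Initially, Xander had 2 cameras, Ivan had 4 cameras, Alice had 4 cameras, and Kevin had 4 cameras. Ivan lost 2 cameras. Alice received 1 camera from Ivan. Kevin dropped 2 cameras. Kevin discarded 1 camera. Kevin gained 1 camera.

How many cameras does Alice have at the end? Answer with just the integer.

Tracking counts step by step:
Start: Xander=2, Ivan=4, Alice=4, Kevin=4
Event 1 (Ivan -2): Ivan: 4 -> 2. State: Xander=2, Ivan=2, Alice=4, Kevin=4
Event 2 (Ivan -> Alice, 1): Ivan: 2 -> 1, Alice: 4 -> 5. State: Xander=2, Ivan=1, Alice=5, Kevin=4
Event 3 (Kevin -2): Kevin: 4 -> 2. State: Xander=2, Ivan=1, Alice=5, Kevin=2
Event 4 (Kevin -1): Kevin: 2 -> 1. State: Xander=2, Ivan=1, Alice=5, Kevin=1
Event 5 (Kevin +1): Kevin: 1 -> 2. State: Xander=2, Ivan=1, Alice=5, Kevin=2

Alice's final count: 5

Answer: 5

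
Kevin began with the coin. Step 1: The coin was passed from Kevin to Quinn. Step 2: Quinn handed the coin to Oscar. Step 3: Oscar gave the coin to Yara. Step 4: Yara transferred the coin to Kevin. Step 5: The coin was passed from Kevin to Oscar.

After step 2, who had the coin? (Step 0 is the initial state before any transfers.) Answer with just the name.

Answer: Oscar

Derivation:
Tracking the coin holder through step 2:
After step 0 (start): Kevin
After step 1: Quinn
After step 2: Oscar

At step 2, the holder is Oscar.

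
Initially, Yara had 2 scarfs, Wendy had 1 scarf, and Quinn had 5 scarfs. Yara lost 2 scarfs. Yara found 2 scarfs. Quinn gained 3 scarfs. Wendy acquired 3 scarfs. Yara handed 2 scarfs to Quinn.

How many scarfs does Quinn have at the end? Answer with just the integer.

Answer: 10

Derivation:
Tracking counts step by step:
Start: Yara=2, Wendy=1, Quinn=5
Event 1 (Yara -2): Yara: 2 -> 0. State: Yara=0, Wendy=1, Quinn=5
Event 2 (Yara +2): Yara: 0 -> 2. State: Yara=2, Wendy=1, Quinn=5
Event 3 (Quinn +3): Quinn: 5 -> 8. State: Yara=2, Wendy=1, Quinn=8
Event 4 (Wendy +3): Wendy: 1 -> 4. State: Yara=2, Wendy=4, Quinn=8
Event 5 (Yara -> Quinn, 2): Yara: 2 -> 0, Quinn: 8 -> 10. State: Yara=0, Wendy=4, Quinn=10

Quinn's final count: 10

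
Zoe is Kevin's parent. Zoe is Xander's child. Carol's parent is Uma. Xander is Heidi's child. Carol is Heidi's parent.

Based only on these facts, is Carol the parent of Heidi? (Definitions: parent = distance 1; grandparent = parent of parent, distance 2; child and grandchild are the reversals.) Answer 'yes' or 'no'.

Reconstructing the parent chain from the given facts:
  Uma -> Carol -> Heidi -> Xander -> Zoe -> Kevin
(each arrow means 'parent of the next')
Positions in the chain (0 = top):
  position of Uma: 0
  position of Carol: 1
  position of Heidi: 2
  position of Xander: 3
  position of Zoe: 4
  position of Kevin: 5

Carol is at position 1, Heidi is at position 2; signed distance (j - i) = 1.
'parent' requires j - i = 1. Actual distance is 1, so the relation HOLDS.

Answer: yes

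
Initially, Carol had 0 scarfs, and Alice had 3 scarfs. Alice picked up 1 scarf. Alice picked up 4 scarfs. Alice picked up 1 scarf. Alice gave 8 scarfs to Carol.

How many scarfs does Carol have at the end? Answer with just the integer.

Answer: 8

Derivation:
Tracking counts step by step:
Start: Carol=0, Alice=3
Event 1 (Alice +1): Alice: 3 -> 4. State: Carol=0, Alice=4
Event 2 (Alice +4): Alice: 4 -> 8. State: Carol=0, Alice=8
Event 3 (Alice +1): Alice: 8 -> 9. State: Carol=0, Alice=9
Event 4 (Alice -> Carol, 8): Alice: 9 -> 1, Carol: 0 -> 8. State: Carol=8, Alice=1

Carol's final count: 8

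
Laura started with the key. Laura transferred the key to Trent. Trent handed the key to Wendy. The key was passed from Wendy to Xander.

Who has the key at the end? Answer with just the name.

Tracking the key through each event:
Start: Laura has the key.
After event 1: Trent has the key.
After event 2: Wendy has the key.
After event 3: Xander has the key.

Answer: Xander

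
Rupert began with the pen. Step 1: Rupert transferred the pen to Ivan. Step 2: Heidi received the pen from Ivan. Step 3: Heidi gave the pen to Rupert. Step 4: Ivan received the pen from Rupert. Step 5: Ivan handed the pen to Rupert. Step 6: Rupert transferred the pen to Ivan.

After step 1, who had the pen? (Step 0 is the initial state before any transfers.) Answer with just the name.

Tracking the pen holder through step 1:
After step 0 (start): Rupert
After step 1: Ivan

At step 1, the holder is Ivan.

Answer: Ivan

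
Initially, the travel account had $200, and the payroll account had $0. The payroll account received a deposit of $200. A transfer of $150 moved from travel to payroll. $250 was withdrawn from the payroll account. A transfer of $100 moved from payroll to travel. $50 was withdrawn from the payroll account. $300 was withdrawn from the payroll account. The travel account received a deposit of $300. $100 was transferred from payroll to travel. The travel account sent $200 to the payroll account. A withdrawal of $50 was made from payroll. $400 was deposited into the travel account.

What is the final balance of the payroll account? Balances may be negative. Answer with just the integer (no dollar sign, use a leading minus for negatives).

Answer: -300

Derivation:
Tracking account balances step by step:
Start: travel=200, payroll=0
Event 1 (deposit 200 to payroll): payroll: 0 + 200 = 200. Balances: travel=200, payroll=200
Event 2 (transfer 150 travel -> payroll): travel: 200 - 150 = 50, payroll: 200 + 150 = 350. Balances: travel=50, payroll=350
Event 3 (withdraw 250 from payroll): payroll: 350 - 250 = 100. Balances: travel=50, payroll=100
Event 4 (transfer 100 payroll -> travel): payroll: 100 - 100 = 0, travel: 50 + 100 = 150. Balances: travel=150, payroll=0
Event 5 (withdraw 50 from payroll): payroll: 0 - 50 = -50. Balances: travel=150, payroll=-50
Event 6 (withdraw 300 from payroll): payroll: -50 - 300 = -350. Balances: travel=150, payroll=-350
Event 7 (deposit 300 to travel): travel: 150 + 300 = 450. Balances: travel=450, payroll=-350
Event 8 (transfer 100 payroll -> travel): payroll: -350 - 100 = -450, travel: 450 + 100 = 550. Balances: travel=550, payroll=-450
Event 9 (transfer 200 travel -> payroll): travel: 550 - 200 = 350, payroll: -450 + 200 = -250. Balances: travel=350, payroll=-250
Event 10 (withdraw 50 from payroll): payroll: -250 - 50 = -300. Balances: travel=350, payroll=-300
Event 11 (deposit 400 to travel): travel: 350 + 400 = 750. Balances: travel=750, payroll=-300

Final balance of payroll: -300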